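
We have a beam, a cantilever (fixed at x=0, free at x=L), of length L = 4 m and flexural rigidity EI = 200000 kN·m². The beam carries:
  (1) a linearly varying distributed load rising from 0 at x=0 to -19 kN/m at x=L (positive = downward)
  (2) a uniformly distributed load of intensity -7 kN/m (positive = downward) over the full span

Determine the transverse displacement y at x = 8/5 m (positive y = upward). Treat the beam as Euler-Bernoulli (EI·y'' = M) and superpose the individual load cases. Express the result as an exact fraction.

Load 1 — triangular load w₀=-19 kN/m (0→w₀ over full span):
  y_1 = (w₀Lx³/12-w₀L²x²/6-w₀x⁵/(120L))/EI = ((-19)·4·(8/5)³/12-(-19)·4²·(8/5)²/6-(-19)·(8/5)⁵/(120·4))/200000 = 76304/146484375 m
Load 2 — uniform load w=-7 kN/m over full span:
  y_2 = -wx²(x²-4Lx+6L²)/(24EI) = -(-7)·(8/5)²·((8/5)²-4·4·(8/5)+6·4²)/(24·200000) = 532/1953125 m
Superposition: y = Σ y_i = 116204/146484375 m ≈ 0.000793 m

y(8/5) = 116204/146484375 m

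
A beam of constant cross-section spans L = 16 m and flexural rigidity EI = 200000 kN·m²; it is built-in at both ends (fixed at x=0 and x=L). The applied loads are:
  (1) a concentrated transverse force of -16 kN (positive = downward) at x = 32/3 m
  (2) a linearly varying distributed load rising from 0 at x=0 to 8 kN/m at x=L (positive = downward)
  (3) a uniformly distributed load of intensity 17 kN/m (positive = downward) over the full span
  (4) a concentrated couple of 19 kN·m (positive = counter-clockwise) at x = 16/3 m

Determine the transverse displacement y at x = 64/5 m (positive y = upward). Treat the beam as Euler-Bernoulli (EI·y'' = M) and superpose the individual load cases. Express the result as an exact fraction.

y(64/5) = -26663702/3955078125 m

Load 1 — point force P=-16 kN at a=32/3 m (b=L-a=16/3):
  y_1 = -Pa²(L-x)²(3bL-(3b+a)(L-x))/(6L³EI)  [x>a] = -(-16)·(32/3)²·(16-(64/5))²·(3·(16/3)·16-(3·(16/3)+(32/3))·(16-(64/5)))/(6·16³·200000) = 4096/6328125 m
Load 2 — triangular load w₀=8 kN/m (0→w₀ over full span):
  y_2 = -w₀x²(L-x)²(x+2L)/(120LEI) = -8·(64/5)²·(16-(64/5))²·((64/5)+2·16)/(120·16·200000) = -229376/146484375 m
Load 3 — uniform load w=17 kN/m over full span:
  y_3 = -wx²(L-x)²/(24EI) = -17·(64/5)²·(16-(64/5))²/(24·200000) = -34816/5859375 m
Load 4 — applied couple M₀=19 kN·m at a=16/3 m (b=L-a=32/3):
  y_4 = (R_Ax³/6 - M_Ax²/2 - M₀(x-a)²/2)/EI  [x>a] with R_A=19/12, M_A=0 = ((19/12)·(64/5)³/6 - 0·(64/5)²/2 - 19·((64/5)-(16/3))²/2)/200000 = 418/3515625 m
Superposition: y = Σ y_i = -26663702/3955078125 m ≈ -0.006742 m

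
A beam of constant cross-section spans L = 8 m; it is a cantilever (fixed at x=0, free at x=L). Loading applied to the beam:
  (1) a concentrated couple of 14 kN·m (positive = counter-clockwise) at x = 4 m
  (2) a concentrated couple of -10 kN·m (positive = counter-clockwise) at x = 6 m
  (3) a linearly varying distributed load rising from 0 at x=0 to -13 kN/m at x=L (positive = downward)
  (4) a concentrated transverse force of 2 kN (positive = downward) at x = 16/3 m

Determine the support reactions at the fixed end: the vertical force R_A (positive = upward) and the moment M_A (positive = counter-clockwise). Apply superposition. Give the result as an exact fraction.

R_A = -50 kN, M_A = -812/3 kN·m

Load 1 — applied couple M₀=14 kN·m at a=4 m (b=L-a=4):
  R_A = 0 kN
  M_A = -M₀ = -14 kN·m
Load 2 — applied couple M₀=-10 kN·m at a=6 m (b=L-a=2):
  R_A = 0 kN
  M_A = -M₀ = -(-10) = 10 kN·m
Load 3 — triangular load w₀=-13 kN/m (0→w₀ over full span):
  R_A = w₀L/2 = (-13)·8/2 = -52 kN
  M_A = w₀L²/3 = (-13)·8²/3 = -832/3 kN·m
Load 4 — point force P=2 kN at a=16/3 m (b=L-a=8/3):
  R_A = P = 2 kN
  M_A = Pa = 2·(16/3) = 32/3 kN·m
Superposition: R_A = -50 kN, M_A = -812/3 kN·m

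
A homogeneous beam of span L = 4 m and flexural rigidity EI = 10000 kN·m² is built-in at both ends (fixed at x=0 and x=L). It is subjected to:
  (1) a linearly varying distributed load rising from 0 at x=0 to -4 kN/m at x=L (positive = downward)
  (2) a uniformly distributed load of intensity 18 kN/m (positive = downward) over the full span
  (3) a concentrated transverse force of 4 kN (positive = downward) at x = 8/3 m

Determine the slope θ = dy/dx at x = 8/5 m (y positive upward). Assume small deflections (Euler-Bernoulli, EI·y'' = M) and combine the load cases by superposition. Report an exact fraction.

Load 1 — triangular load w₀=-4 kN/m (0→w₀ over full span):
  θ_1 = -w₀(2x(L-x)(L-2x)(x+2L)+x²(L-x)²)/(120LEI) = -(-4)·(2·(8/5)·(4-(8/5))·(4-2·(8/5))·((8/5)+2·4)+(8/5)²·(4-(8/5))²)/(120·4·10000) = 24/390625 rad
Load 2 — uniform load w=18 kN/m over full span:
  θ_2 = -wx(L-x)(L-2x)/(12EI) = -18·(8/5)·(4-(8/5))·(4-2·(8/5))/(12·10000) = -36/78125 rad
Load 3 — point force P=4 kN at a=8/3 m (b=L-a=4/3):
  θ_3 = -Pb²x(2aL-(3a+b)x)/(2L³EI)  [x≤a] = -4·(4/3)²·(8/5)·(2·(8/3)·4-(3·(8/3)+(4/3))·(8/5))/(2·4³·10000) = -8/140625 rad
Superposition: θ = Σ θ_i = -1604/3515625 rad ≈ -0.000456 rad

θ(8/5) = -1604/3515625 rad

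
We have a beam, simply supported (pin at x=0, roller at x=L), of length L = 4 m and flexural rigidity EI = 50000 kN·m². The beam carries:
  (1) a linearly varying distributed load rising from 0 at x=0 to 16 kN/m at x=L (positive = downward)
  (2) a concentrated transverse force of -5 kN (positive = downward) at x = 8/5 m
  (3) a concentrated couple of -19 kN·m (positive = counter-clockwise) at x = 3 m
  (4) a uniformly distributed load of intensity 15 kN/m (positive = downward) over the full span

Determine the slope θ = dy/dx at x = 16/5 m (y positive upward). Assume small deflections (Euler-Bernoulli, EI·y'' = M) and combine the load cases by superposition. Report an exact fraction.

Load 1 — triangular load w₀=16 kN/m (0→w₀ over full span):
  θ_1 = -w₀(7L⁴-30L²x²+15x⁴)/(360LEI) = -16·(7·4⁴-30·4²·(16/5)²+15·(16/5)⁴)/(360·4·50000) = 6056/17578125 rad
Load 2 — point force P=-5 kN at a=8/5 m (b=L-a=12/5):
  θ_2 = -Pa(2L²-6Lx+3x²+a²)/(6LEI)  [x>a] = -(-5)·(8/5)·(2·4²-6·4·(16/5)+3·(16/5)²+(8/5)²)/(6·4·50000) = -6/78125 rad
Load 3 — applied couple M₀=-19 kN·m at a=3 m (b=L-a=1):
  θ_3 = (M₀x²/(2L)-M₀(x-a)+C₁)/EI  [x>a] with C₁=M₀(3b²-L²)/(6L)=247/24 = ((-19)·(16/5)²/(2·4)-(-19)·((16/5)-3)+(247/24))/50000 = -6137/30000000 rad
Load 4 — uniform load w=15 kN/m over full span:
  θ_4 = -w(L³-6Lx²+4x³)/(24EI) = -15·(4³-6·4·(16/5)²+4·(16/5)³)/(24·50000) = 99/156250 rad
Superposition: θ = Σ θ_i = 1567693/2250000000 rad ≈ 0.000697 rad

θ(16/5) = 1567693/2250000000 rad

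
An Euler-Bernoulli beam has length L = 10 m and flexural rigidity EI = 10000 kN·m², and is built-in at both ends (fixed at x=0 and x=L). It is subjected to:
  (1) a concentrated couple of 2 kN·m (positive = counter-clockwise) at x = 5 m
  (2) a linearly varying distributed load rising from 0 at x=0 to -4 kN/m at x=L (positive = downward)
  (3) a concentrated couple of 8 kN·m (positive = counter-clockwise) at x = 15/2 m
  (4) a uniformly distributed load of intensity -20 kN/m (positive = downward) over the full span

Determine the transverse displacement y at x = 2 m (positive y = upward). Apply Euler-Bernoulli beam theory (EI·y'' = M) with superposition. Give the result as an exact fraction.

Load 1 — applied couple M₀=2 kN·m at a=5 m (b=L-a=5):
  y_1 = (R_Ax³/6 - M_Ax²/2)/EI  [x≤a] with R_A=3/10, M_A=1/2 = ((3/10)·2³/6 - (1/2)·2²/2)/10000 = -3/50000 m
Load 2 — triangular load w₀=-4 kN/m (0→w₀ over full span):
  y_2 = -w₀x²(L-x)²(x+2L)/(120LEI) = -(-4)·2²·(10-2)²·(2+2·10)/(120·10·10000) = 88/46875 m
Load 3 — applied couple M₀=8 kN·m at a=15/2 m (b=L-a=5/2):
  y_3 = (R_Ax³/6 - M_Ax²/2)/EI  [x≤a] with R_A=9/10, M_A=5/2 = ((9/10)·2³/6 - (5/2)·2²/2)/10000 = -19/50000 m
Load 4 — uniform load w=-20 kN/m over full span:
  y_4 = -wx²(L-x)²/(24EI) = -(-20)·2²·(10-2)²/(24·10000) = 8/375 m
Superposition: y = Σ y_i = 8539/375000 m ≈ 0.022771 m

y(2) = 8539/375000 m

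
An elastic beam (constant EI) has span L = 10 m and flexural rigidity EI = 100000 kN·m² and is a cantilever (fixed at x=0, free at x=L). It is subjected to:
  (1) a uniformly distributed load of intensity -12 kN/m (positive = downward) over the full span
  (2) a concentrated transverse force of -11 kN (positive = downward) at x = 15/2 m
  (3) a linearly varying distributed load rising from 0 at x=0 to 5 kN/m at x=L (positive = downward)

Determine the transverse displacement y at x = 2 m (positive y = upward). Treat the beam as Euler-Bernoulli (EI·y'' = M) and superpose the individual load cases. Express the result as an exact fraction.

Load 1 — uniform load w=-12 kN/m over full span:
  y_1 = -wx²(x²-4Lx+6L²)/(24EI) = -(-12)·2²·(2²-4·10·2+6·10²)/(24·100000) = 131/12500 m
Load 2 — point force P=-11 kN at a=15/2 m (b=L-a=5/2):
  y_2 = -Px²(3a-x)/(6EI)  [x≤a] = -(-11)·2²·(3·(15/2)-2)/(6·100000) = 451/300000 m
Load 3 — triangular load w₀=5 kN/m (0→w₀ over full span):
  y_3 = (w₀Lx³/12-w₀L²x²/6-w₀x⁵/(120L))/EI = (5·10·2³/12-5·10²·2²/6-5·2⁵/(120·10))/100000 = -2251/750000 m
Superposition: y = Σ y_i = 4491/500000 m ≈ 0.008982 m

y(2) = 4491/500000 m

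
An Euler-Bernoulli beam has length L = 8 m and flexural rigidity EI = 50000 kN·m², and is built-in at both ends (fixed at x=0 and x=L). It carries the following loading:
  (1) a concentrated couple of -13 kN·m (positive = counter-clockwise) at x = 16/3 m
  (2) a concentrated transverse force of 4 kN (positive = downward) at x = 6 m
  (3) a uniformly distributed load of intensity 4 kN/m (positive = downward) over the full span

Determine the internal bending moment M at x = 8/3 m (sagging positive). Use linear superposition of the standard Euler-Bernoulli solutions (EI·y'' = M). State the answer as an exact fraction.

Load 1 — applied couple M₀=-13 kN·m at a=16/3 m (b=L-a=8/3):
  M_1 = R_Ax - M_A  [x≤a] with R_A=-13/6, M_A=-13/3 = (-13/6)·(8/3) - (-13/3) = -13/9 kN·m
Load 2 — point force P=4 kN at a=6 m (b=L-a=2):
  M_2 = Pb²(3a+b)x/L³ - Pab²/L²  [x≤a] = 4·2²·(3·6+2)·(8/3)/8³ - 4·6·2²/8² = 1/6 kN·m
Load 3 — uniform load w=4 kN/m over full span:
  M_3 = wLx/2 - wL²/12 - wx²/2 = 4·8·(8/3)/2 - 4·8²/12 - 4·(8/3)²/2 = 64/9 kN·m
Superposition: M = Σ M_i = 35/6 kN·m ≈ 5.833333 kN·m

M(8/3) = 35/6 kN·m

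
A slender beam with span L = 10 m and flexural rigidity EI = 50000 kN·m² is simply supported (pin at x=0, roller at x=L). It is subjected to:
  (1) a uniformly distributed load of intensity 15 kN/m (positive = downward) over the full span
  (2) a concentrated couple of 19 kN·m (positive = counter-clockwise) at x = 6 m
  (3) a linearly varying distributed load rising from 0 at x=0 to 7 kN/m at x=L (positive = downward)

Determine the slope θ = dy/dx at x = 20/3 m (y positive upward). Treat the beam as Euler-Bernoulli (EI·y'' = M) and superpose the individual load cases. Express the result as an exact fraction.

θ(20/3) = 461153/60750000 rad

Load 1 — uniform load w=15 kN/m over full span:
  θ_1 = -w(L³-6Lx²+4x³)/(24EI) = -15·(10³-6·10·(20/3)²+4·(20/3)³)/(24·50000) = 13/2160 rad
Load 2 — applied couple M₀=19 kN·m at a=6 m (b=L-a=4):
  θ_2 = (M₀x²/(2L)-M₀(x-a)+C₁)/EI  [x>a] with C₁=M₀(3b²-L²)/(6L)=-247/15 = (19·(20/3)²/(2·10)-19·((20/3)-6)+(-247/15))/50000 = 589/2250000 rad
Load 3 — triangular load w₀=7 kN/m (0→w₀ over full span):
  θ_3 = -w₀(7L⁴-30L²x²+15x⁴)/(360LEI) = -7·(7·10⁴-30·10²·(20/3)²+15·(20/3)⁴)/(360·10·50000) = 637/486000 rad
Superposition: θ = Σ θ_i = 461153/60750000 rad ≈ 0.007591 rad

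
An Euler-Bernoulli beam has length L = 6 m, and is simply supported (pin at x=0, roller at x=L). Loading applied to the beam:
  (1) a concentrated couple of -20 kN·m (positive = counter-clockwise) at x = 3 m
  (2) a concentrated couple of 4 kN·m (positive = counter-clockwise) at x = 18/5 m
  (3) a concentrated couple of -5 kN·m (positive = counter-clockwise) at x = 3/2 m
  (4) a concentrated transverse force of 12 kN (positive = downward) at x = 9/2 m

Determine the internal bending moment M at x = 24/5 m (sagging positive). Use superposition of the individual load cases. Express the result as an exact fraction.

M(24/5) = 15 kN·m

Load 1 — applied couple M₀=-20 kN·m at a=3 m (b=L-a=3):
  M_1 = M₀x/L - M₀  [x>a] = (-20)·(24/5)/6 - (-20) = 4 kN·m
Load 2 — applied couple M₀=4 kN·m at a=18/5 m (b=L-a=12/5):
  M_2 = M₀x/L - M₀  [x>a] = 4·(24/5)/6 - 4 = -4/5 kN·m
Load 3 — applied couple M₀=-5 kN·m at a=3/2 m (b=L-a=9/2):
  M_3 = M₀x/L - M₀  [x>a] = (-5)·(24/5)/6 - (-5) = 1 kN·m
Load 4 — point force P=12 kN at a=9/2 m (b=L-a=3/2):
  M_4 = Pa(L-x)/L  [x>a] = 12·(9/2)·(6-(24/5))/6 = 54/5 kN·m
Superposition: M = Σ M_i = 15 kN·m ≈ 15.000000 kN·m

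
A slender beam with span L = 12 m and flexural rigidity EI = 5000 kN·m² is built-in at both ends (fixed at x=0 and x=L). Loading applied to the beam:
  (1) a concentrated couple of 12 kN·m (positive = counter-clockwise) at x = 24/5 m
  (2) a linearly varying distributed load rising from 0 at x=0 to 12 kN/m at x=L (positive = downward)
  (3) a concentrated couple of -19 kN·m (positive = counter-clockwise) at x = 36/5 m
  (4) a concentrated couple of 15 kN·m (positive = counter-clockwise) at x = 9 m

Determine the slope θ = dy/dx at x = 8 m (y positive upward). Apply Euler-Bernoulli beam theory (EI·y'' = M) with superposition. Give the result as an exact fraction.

Load 1 — applied couple M₀=12 kN·m at a=24/5 m (b=L-a=36/5):
  θ_1 = (R_Ax²/2 - M_Ax - M₀(x-a))/EI  [x>a] with R_A=36/25, M_A=36/25 = ((36/25)·8²/2 - (36/25)·8 - 12·(8-(24/5)))/5000 = -12/15625 rad
Load 2 — triangular load w₀=12 kN/m (0→w₀ over full span):
  θ_2 = -w₀(2x(L-x)(L-2x)(x+2L)+x²(L-x)²)/(120LEI) = -12·(2·8·(12-8)·(12-2·8)·(8+2·12)+8²·(12-8)²)/(120·12·5000) = 112/9375 rad
Load 3 — applied couple M₀=-19 kN·m at a=36/5 m (b=L-a=24/5):
  θ_3 = (R_Ax²/2 - M_Ax - M₀(x-a))/EI  [x>a] with R_A=-57/25, M_A=-152/25 = ((-57/25)·8²/2 - (-152/25)·8 - (-19)·(8-(36/5)))/5000 = -57/31250 rad
Load 4 — applied couple M₀=15 kN·m at a=9 m (b=L-a=3):
  θ_4 = (R_Ax²/2 - M_Ax)/EI  [x≤a] with R_A=45/32, M_A=75/16 = ((45/32)·8²/2 - (75/16)·8)/5000 = 3/2000 rad
Superposition: θ = Σ θ_i = 8141/750000 rad ≈ 0.010855 rad

θ(8) = 8141/750000 rad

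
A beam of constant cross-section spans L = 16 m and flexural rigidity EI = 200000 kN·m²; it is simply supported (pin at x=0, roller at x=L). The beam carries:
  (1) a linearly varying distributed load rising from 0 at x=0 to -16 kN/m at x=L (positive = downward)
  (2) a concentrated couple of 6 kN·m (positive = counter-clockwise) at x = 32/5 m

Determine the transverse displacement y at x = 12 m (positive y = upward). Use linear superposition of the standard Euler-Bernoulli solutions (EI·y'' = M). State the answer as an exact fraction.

y(12) = 95749/3750000 m

Load 1 — triangular load w₀=-16 kN/m (0→w₀ over full span):
  y_1 = -w₀x(7L⁴-10L²x²+3x⁴)/(360LEI) = -(-16)·12·(7·16⁴-10·16²·12²+3·12⁴)/(360·16·200000) = 238/9375 m
Load 2 — applied couple M₀=6 kN·m at a=32/5 m (b=L-a=48/5):
  y_2 = (M₀x³/(6L)-M₀(x-a)²/2+C₁x)/EI  [x>a] with C₁=M₀(3b²-L²)/(6L)=32/25 = (6·12³/(6·16)-6·(12-(32/5))²/2+(32/25)·12)/200000 = 183/1250000 m
Superposition: y = Σ y_i = 95749/3750000 m ≈ 0.025533 m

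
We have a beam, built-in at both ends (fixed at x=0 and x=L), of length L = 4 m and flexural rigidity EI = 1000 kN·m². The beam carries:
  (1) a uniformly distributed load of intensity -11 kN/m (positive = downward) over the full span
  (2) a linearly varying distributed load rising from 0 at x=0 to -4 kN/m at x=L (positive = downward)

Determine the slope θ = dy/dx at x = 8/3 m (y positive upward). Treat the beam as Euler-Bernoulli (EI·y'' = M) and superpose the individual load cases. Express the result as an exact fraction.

Load 1 — uniform load w=-11 kN/m over full span:
  θ_1 = -wx(L-x)(L-2x)/(12EI) = -(-11)·(8/3)·(4-(8/3))·(4-2·(8/3))/(12·1000) = -44/10125 rad
Load 2 — triangular load w₀=-4 kN/m (0→w₀ over full span):
  θ_2 = -w₀(2x(L-x)(L-2x)(x+2L)+x²(L-x)²)/(120LEI) = -(-4)·(2·(8/3)·(4-(8/3))·(4-2·(8/3))·((8/3)+2·4)+(8/3)²·(4-(8/3))²)/(120·4·1000) = -112/151875 rad
Superposition: θ = Σ θ_i = -772/151875 rad ≈ -0.005083 rad

θ(8/3) = -772/151875 rad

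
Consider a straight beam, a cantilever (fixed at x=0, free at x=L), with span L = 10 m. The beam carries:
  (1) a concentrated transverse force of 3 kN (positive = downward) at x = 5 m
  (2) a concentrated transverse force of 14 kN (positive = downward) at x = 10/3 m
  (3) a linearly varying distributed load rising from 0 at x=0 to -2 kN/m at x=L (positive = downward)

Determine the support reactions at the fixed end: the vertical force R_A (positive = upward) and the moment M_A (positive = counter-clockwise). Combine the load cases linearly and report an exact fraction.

R_A = 7 kN, M_A = -5 kN·m

Load 1 — point force P=3 kN at a=5 m (b=L-a=5):
  R_A = P = 3 kN
  M_A = Pa = 3·5 = 15 kN·m
Load 2 — point force P=14 kN at a=10/3 m (b=L-a=20/3):
  R_A = P = 14 kN
  M_A = Pa = 14·(10/3) = 140/3 kN·m
Load 3 — triangular load w₀=-2 kN/m (0→w₀ over full span):
  R_A = w₀L/2 = (-2)·10/2 = -10 kN
  M_A = w₀L²/3 = (-2)·10²/3 = -200/3 kN·m
Superposition: R_A = 7 kN, M_A = -5 kN·m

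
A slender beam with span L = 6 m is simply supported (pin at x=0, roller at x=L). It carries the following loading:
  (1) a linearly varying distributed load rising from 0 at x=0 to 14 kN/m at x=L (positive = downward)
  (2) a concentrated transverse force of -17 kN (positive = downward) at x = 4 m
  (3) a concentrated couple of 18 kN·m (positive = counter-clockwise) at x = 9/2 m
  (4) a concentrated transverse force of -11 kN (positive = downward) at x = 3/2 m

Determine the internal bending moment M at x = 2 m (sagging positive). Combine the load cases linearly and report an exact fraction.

M(2) = 77/9 kN·m

Load 1 — triangular load w₀=14 kN/m (0→w₀ over full span):
  M_1 = w₀Lx/6 - w₀x³/(6L) = 14·6·2/6 - 14·2³/(6·6) = 224/9 kN·m
Load 2 — point force P=-17 kN at a=4 m (b=L-a=2):
  M_2 = Pbx/L  [x≤a] = (-17)·2·2/6 = -34/3 kN·m
Load 3 — applied couple M₀=18 kN·m at a=9/2 m (b=L-a=3/2):
  M_3 = M₀x/L  [x≤a] = 18·2/6 = 6 kN·m
Load 4 — point force P=-11 kN at a=3/2 m (b=L-a=9/2):
  M_4 = Pa(L-x)/L  [x>a] = (-11)·(3/2)·(6-2)/6 = -11 kN·m
Superposition: M = Σ M_i = 77/9 kN·m ≈ 8.555556 kN·m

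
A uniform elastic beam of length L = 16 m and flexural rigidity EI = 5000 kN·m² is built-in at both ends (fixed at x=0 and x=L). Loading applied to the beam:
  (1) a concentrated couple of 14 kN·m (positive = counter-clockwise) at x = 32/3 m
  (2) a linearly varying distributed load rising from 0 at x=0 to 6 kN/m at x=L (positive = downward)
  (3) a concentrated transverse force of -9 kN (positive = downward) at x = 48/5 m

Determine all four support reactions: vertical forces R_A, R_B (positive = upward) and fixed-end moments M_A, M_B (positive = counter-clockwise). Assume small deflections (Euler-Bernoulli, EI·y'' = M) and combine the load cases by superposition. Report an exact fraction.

R_A = 9299/750 kN, M_A = 15766/375 kN·m, R_B = 19951/750 kN, M_B = -7008/125 kN·m

Load 1 — applied couple M₀=14 kN·m at a=32/3 m (b=L-a=16/3):
  R_A = 6M₀ab/L³ = 6·14·(32/3)·(16/3)/16³ = 7/6 kN
  M_A = M₀b(2a-b)/L² = 14·(16/3)·(2·(32/3)-(16/3))/16² = 14/3 kN·m
  R_B = -6M₀ab/L³ = -6·14·(32/3)·(16/3)/16³ = -7/6 kN
  M_B = M₀a(2b-a)/L² = 14·(32/3)·(2·(16/3)-(32/3))/16² = 0 kN·m
Load 2 — triangular load w₀=6 kN/m (0→w₀ over full span):
  R_A = 3w₀L/20 = 3·6·16/20 = 72/5 kN
  M_A = w₀L²/30 = 6·16²/30 = 256/5 kN·m
  R_B = 7w₀L/20 = 7·6·16/20 = 168/5 kN
  M_B = -w₀L²/20 = -6·16²/20 = -384/5 kN·m
Load 3 — point force P=-9 kN at a=48/5 m (b=L-a=32/5):
  R_A = Pb²(3a+b)/L³ = (-9)·(32/5)²·(3·(48/5)+(32/5))/16³ = -396/125 kN
  M_A = Pab²/L² = (-9)·(48/5)·(32/5)²/16² = -1728/125 kN·m
  R_B = Pa²(a+3b)/L³ = (-9)·(48/5)²·((48/5)+3·(32/5))/16³ = -729/125 kN
  M_B = -Pa²b/L² = -(-9)·(48/5)²·(32/5)/16² = 2592/125 kN·m
Superposition: R_A = 9299/750 kN, M_A = 15766/375 kN·m, R_B = 19951/750 kN, M_B = -7008/125 kN·m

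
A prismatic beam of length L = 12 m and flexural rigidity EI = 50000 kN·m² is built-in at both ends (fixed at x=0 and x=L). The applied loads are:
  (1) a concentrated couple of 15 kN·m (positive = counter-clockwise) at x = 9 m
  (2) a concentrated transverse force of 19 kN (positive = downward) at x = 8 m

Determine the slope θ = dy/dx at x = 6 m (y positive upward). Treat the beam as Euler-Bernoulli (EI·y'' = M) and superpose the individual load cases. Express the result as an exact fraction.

θ(6) = -743/2400000 rad

Load 1 — applied couple M₀=15 kN·m at a=9 m (b=L-a=3):
  θ_1 = (R_Ax²/2 - M_Ax)/EI  [x≤a] with R_A=45/32, M_A=75/16 = ((45/32)·6²/2 - (75/16)·6)/50000 = -9/160000 rad
Load 2 — point force P=19 kN at a=8 m (b=L-a=4):
  θ_2 = -Pb²x(2aL-(3a+b)x)/(2L³EI)  [x≤a] = -19·4²·6·(2·8·12-(3·8+4)·6)/(2·12³·50000) = -19/75000 rad
Superposition: θ = Σ θ_i = -743/2400000 rad ≈ -0.000310 rad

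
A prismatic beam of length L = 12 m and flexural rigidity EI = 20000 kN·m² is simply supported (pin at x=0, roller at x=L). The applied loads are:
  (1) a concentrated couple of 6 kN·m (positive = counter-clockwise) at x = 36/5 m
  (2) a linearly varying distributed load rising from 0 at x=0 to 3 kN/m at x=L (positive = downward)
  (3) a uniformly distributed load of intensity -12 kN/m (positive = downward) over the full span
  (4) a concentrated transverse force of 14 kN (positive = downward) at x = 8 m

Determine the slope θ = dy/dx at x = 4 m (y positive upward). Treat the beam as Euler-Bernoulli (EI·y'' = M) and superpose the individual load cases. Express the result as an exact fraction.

Load 1 — applied couple M₀=6 kN·m at a=36/5 m (b=L-a=24/5):
  θ_1 = (M₀x²/(2L)+C₁)/EI  [x≤a] with C₁=M₀(3b²-L²)/(6L)=-156/25 = (6·4²/(2·12)+(-156/25))/20000 = -7/62500 rad
Load 2 — triangular load w₀=3 kN/m (0→w₀ over full span):
  θ_2 = -w₀(7L⁴-30L²x²+15x⁴)/(360LEI) = -3·(7·12⁴-30·12²·4²+15·4⁴)/(360·12·20000) = -26/9375 rad
Load 3 — uniform load w=-12 kN/m over full span:
  θ_3 = -w(L³-6Lx²+4x³)/(24EI) = -(-12)·(12³-6·12·4²+4·4³)/(24·20000) = 13/625 rad
Load 4 — point force P=14 kN at a=8 m (b=L-a=4):
  θ_4 = -Pb(L²-b²-3x²)/(6LEI)  [x≤a] = -14·4·(12²-4²-3·4²)/(6·12·20000) = -7/2250 rad
Superposition: θ = Σ θ_i = 8327/562500 rad ≈ 0.014804 rad

θ(4) = 8327/562500 rad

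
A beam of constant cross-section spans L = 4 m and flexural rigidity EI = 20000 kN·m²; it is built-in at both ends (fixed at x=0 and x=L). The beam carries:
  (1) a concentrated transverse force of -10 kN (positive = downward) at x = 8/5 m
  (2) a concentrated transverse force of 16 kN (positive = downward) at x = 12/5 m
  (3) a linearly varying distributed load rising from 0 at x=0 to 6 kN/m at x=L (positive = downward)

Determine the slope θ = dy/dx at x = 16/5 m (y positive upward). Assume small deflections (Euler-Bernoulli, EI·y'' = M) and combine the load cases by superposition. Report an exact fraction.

Load 1 — point force P=-10 kN at a=8/5 m (b=L-a=12/5):
  θ_1 = Pa²(L-x)(2bL-(3b+a)(L-x))/(2L³EI)  [x>a] = (-10)·(8/5)²·(4-(16/5))·(2·(12/5)·4-(3·(12/5)+(8/5))·(4-(16/5)))/(2·4³·20000) = -38/390625 rad
Load 2 — point force P=16 kN at a=12/5 m (b=L-a=8/5):
  θ_2 = Pa²(L-x)(2bL-(3b+a)(L-x))/(2L³EI)  [x>a] = 16·(12/5)²·(4-(16/5))·(2·(8/5)·4-(3·(8/5)+(12/5))·(4-(16/5)))/(2·4³·20000) = 396/1953125 rad
Load 3 — triangular load w₀=6 kN/m (0→w₀ over full span):
  θ_3 = -w₀(2x(L-x)(L-2x)(x+2L)+x²(L-x)²)/(120LEI) = -6·(2·(16/5)·(4-(16/5))·(4-2·(16/5))·((16/5)+2·4)+(16/5)²·(4-(16/5))²)/(120·4·20000) = 32/390625 rad
Superposition: θ = Σ θ_i = 366/1953125 rad ≈ 0.000187 rad

θ(16/5) = 366/1953125 rad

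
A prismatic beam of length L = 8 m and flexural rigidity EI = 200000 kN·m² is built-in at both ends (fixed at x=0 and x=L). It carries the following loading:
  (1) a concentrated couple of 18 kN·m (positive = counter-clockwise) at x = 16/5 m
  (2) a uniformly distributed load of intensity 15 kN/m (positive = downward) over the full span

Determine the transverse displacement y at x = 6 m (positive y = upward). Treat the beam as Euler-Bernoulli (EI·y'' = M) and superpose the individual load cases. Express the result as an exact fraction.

y(6) = -207/500000 m

Load 1 — applied couple M₀=18 kN·m at a=16/5 m (b=L-a=24/5):
  y_1 = (R_Ax³/6 - M_Ax²/2 - M₀(x-a)²/2)/EI  [x>a] with R_A=81/25, M_A=54/25 = ((81/25)·6³/6 - (54/25)·6²/2 - 18·(6-(16/5))²/2)/200000 = 9/250000 m
Load 2 — uniform load w=15 kN/m over full span:
  y_2 = -wx²(L-x)²/(24EI) = -15·6²·(8-6)²/(24·200000) = -9/20000 m
Superposition: y = Σ y_i = -207/500000 m ≈ -0.000414 m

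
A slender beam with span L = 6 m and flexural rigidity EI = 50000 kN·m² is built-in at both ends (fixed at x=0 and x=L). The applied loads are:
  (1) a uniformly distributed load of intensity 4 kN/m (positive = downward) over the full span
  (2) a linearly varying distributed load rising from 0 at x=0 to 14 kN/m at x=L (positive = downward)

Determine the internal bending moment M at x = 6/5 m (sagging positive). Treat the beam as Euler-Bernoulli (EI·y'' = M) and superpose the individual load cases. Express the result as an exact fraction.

M(6/5) = -354/125 kN·m

Load 1 — uniform load w=4 kN/m over full span:
  M_1 = wLx/2 - wL²/12 - wx²/2 = 4·6·(6/5)/2 - 4·6²/12 - 4·(6/5)²/2 = -12/25 kN·m
Load 2 — triangular load w₀=14 kN/m (0→w₀ over full span):
  M_2 = 3w₀Lx/20 - w₀L²/30 - w₀x³/(6L) = 3·14·6·(6/5)/20 - 14·6²/30 - 14·(6/5)³/(6·6) = -294/125 kN·m
Superposition: M = Σ M_i = -354/125 kN·m ≈ -2.832000 kN·m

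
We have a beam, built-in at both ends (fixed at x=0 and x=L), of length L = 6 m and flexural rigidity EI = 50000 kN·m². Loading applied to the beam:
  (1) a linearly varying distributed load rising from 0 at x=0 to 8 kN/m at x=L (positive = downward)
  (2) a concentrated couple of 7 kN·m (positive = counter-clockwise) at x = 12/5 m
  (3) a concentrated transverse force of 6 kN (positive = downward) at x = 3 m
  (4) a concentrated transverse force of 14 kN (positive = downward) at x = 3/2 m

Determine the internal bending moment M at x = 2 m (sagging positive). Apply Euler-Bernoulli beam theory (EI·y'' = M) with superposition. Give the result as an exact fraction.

M(2) = 42677/3600 kN·m

Load 1 — triangular load w₀=8 kN/m (0→w₀ over full span):
  M_1 = 3w₀Lx/20 - w₀L²/30 - w₀x³/(6L) = 3·8·6·2/20 - 8·6²/30 - 8·2³/(6·6) = 136/45 kN·m
Load 2 — applied couple M₀=7 kN·m at a=12/5 m (b=L-a=18/5):
  M_2 = R_Ax - M_A  [x≤a] with R_A=42/25, M_A=21/25 = (42/25)·2 - (21/25) = 63/25 kN·m
Load 3 — point force P=6 kN at a=3 m (b=L-a=3):
  M_3 = Pb²(3a+b)x/L³ - Pab²/L²  [x≤a] = 6·3²·(3·3+3)·2/6³ - 6·3·3²/6² = 3/2 kN·m
Load 4 — point force P=14 kN at a=3/2 m (b=L-a=9/2):
  M_4 = Pa²(a+3b)(L-x)/L³ - Pa²b/L²  [x>a] = 14·(3/2)²·((3/2)+3·(9/2))·(6-2)/6³ - 14·(3/2)²·(9/2)/6² = 77/16 kN·m
Superposition: M = Σ M_i = 42677/3600 kN·m ≈ 11.854722 kN·m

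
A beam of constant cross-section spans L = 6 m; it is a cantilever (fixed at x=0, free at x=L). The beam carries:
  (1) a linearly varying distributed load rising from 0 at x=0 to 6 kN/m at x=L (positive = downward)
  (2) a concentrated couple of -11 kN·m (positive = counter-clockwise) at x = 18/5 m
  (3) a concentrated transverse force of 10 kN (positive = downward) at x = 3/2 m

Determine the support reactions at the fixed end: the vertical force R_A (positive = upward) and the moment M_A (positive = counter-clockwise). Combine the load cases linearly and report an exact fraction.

Load 1 — triangular load w₀=6 kN/m (0→w₀ over full span):
  R_A = w₀L/2 = 6·6/2 = 18 kN
  M_A = w₀L²/3 = 6·6²/3 = 72 kN·m
Load 2 — applied couple M₀=-11 kN·m at a=18/5 m (b=L-a=12/5):
  R_A = 0 kN
  M_A = -M₀ = -(-11) = 11 kN·m
Load 3 — point force P=10 kN at a=3/2 m (b=L-a=9/2):
  R_A = P = 10 kN
  M_A = Pa = 10·(3/2) = 15 kN·m
Superposition: R_A = 28 kN, M_A = 98 kN·m

R_A = 28 kN, M_A = 98 kN·m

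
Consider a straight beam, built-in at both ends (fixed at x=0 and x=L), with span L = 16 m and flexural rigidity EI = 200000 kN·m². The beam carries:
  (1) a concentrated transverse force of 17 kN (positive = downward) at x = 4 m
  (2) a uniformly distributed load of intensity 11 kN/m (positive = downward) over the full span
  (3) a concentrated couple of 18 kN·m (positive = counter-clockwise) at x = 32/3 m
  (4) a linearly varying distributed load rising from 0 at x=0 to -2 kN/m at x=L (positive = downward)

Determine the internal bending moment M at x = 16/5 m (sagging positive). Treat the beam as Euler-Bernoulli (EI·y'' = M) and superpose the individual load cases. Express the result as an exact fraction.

Load 1 — point force P=17 kN at a=4 m (b=L-a=12):
  M_1 = Pb²(3a+b)x/L³ - Pab²/L²  [x≤a] = 17·12²·(3·4+12)·(16/5)/16³ - 17·4·12²/16² = 153/20 kN·m
Load 2 — uniform load w=11 kN/m over full span:
  M_2 = wLx/2 - wL²/12 - wx²/2 = 11·16·(16/5)/2 - 11·16²/12 - 11·(16/5)²/2 = -704/75 kN·m
Load 3 — applied couple M₀=18 kN·m at a=32/3 m (b=L-a=16/3):
  M_3 = R_Ax - M_A  [x≤a] with R_A=3/2, M_A=6 = (3/2)·(16/5) - 6 = -6/5 kN·m
Load 4 — triangular load w₀=-2 kN/m (0→w₀ over full span):
  M_4 = 3w₀Lx/20 - w₀L²/30 - w₀x³/(6L) = 3·(-2)·16·(16/5)/20 - (-2)·16²/30 - (-2)·(16/5)³/(6·16) = 896/375 kN·m
Superposition: M = Σ M_i = -821/1500 kN·m ≈ -0.547333 kN·m

M(16/5) = -821/1500 kN·m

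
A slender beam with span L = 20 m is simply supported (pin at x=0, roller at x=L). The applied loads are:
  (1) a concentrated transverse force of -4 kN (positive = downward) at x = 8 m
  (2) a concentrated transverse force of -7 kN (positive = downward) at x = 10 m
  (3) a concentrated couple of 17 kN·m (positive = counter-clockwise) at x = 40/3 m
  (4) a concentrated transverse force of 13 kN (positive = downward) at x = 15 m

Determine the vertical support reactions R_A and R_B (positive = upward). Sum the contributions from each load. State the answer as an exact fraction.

Load 1 — point force P=-4 kN at a=8 m (b=L-a=12):
  R_A = Pb/L = (-4)·12/20 = -12/5 kN
  R_B = Pa/L = (-4)·8/20 = -8/5 kN
Load 2 — point force P=-7 kN at a=10 m (b=L-a=10):
  R_A = Pb/L = (-7)·10/20 = -7/2 kN
  R_B = Pa/L = (-7)·10/20 = -7/2 kN
Load 3 — applied couple M₀=17 kN·m at a=40/3 m (b=L-a=20/3):
  R_A = M₀/L = 17/20 kN
  R_B = -M₀/L = -17/20 kN
Load 4 — point force P=13 kN at a=15 m (b=L-a=5):
  R_A = Pb/L = 13·5/20 = 13/4 kN
  R_B = Pa/L = 13·15/20 = 39/4 kN
Superposition: R_A = -9/5 kN, R_B = 19/5 kN

R_A = -9/5 kN, R_B = 19/5 kN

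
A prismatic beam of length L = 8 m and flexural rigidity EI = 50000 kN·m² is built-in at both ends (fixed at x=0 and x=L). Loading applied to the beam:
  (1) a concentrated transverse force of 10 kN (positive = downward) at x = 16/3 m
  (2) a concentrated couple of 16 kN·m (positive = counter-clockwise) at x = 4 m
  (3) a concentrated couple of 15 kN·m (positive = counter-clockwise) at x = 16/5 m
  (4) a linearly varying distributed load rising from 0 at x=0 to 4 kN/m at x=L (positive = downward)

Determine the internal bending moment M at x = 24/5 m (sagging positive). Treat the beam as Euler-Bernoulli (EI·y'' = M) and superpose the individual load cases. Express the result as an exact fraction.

Load 1 — point force P=10 kN at a=16/3 m (b=L-a=8/3):
  M_1 = Pb²(3a+b)x/L³ - Pab²/L²  [x≤a] = 10·(8/3)²·(3·(16/3)+(8/3))·(24/5)/8³ - 10·(16/3)·(8/3)²/8² = 176/27 kN·m
Load 2 — applied couple M₀=16 kN·m at a=4 m (b=L-a=4):
  M_2 = R_Ax - M_A - M₀  [x>a] with R_A=3, M_A=4 = 3·(24/5) - 4 - 16 = -28/5 kN·m
Load 3 — applied couple M₀=15 kN·m at a=16/5 m (b=L-a=24/5):
  M_3 = R_Ax - M_A - M₀  [x>a] with R_A=27/10, M_A=9/5 = (27/10)·(24/5) - (9/5) - 15 = -96/25 kN·m
Load 4 — triangular load w₀=4 kN/m (0→w₀ over full span):
  M_4 = 3w₀Lx/20 - w₀L²/30 - w₀x³/(6L) = 3·4·8·(24/5)/20 - 4·8²/30 - 4·(24/5)³/(6·8) = 1984/375 kN·m
Superposition: M = Σ M_i = 7996/3375 kN·m ≈ 2.369185 kN·m

M(24/5) = 7996/3375 kN·m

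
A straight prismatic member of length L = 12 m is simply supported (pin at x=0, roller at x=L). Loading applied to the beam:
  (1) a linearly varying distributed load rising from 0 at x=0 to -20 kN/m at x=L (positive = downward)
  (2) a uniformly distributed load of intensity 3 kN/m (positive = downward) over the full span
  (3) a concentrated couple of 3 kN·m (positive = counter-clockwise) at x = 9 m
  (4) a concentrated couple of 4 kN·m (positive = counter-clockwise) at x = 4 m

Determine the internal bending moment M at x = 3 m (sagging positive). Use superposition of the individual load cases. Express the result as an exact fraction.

M(3) = -281/4 kN·m

Load 1 — triangular load w₀=-20 kN/m (0→w₀ over full span):
  M_1 = w₀Lx/6 - w₀x³/(6L) = (-20)·12·3/6 - (-20)·3³/(6·12) = -225/2 kN·m
Load 2 — uniform load w=3 kN/m over full span:
  M_2 = wx(L-x)/2 = 3·3·(12-3)/2 = 81/2 kN·m
Load 3 — applied couple M₀=3 kN·m at a=9 m (b=L-a=3):
  M_3 = M₀x/L  [x≤a] = 3·3/12 = 3/4 kN·m
Load 4 — applied couple M₀=4 kN·m at a=4 m (b=L-a=8):
  M_4 = M₀x/L  [x≤a] = 4·3/12 = 1 kN·m
Superposition: M = Σ M_i = -281/4 kN·m ≈ -70.250000 kN·m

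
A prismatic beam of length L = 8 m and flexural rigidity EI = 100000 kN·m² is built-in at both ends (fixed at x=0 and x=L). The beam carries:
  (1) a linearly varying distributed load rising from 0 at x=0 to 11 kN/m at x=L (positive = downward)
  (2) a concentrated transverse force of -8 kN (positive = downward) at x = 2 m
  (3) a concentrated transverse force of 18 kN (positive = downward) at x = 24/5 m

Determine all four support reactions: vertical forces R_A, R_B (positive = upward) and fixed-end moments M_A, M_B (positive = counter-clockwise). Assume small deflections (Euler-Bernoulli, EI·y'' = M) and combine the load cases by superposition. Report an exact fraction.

Load 1 — triangular load w₀=11 kN/m (0→w₀ over full span):
  R_A = 3w₀L/20 = 3·11·8/20 = 66/5 kN
  M_A = w₀L²/30 = 11·8²/30 = 352/15 kN·m
  R_B = 7w₀L/20 = 7·11·8/20 = 154/5 kN
  M_B = -w₀L²/20 = -11·8²/20 = -176/5 kN·m
Load 2 — point force P=-8 kN at a=2 m (b=L-a=6):
  R_A = Pb²(3a+b)/L³ = (-8)·6²·(3·2+6)/8³ = -27/4 kN
  M_A = Pab²/L² = (-8)·2·6²/8² = -9 kN·m
  R_B = Pa²(a+3b)/L³ = (-8)·2²·(2+3·6)/8³ = -5/4 kN
  M_B = -Pa²b/L² = -(-8)·2²·6/8² = 3 kN·m
Load 3 — point force P=18 kN at a=24/5 m (b=L-a=16/5):
  R_A = Pb²(3a+b)/L³ = 18·(16/5)²·(3·(24/5)+(16/5))/8³ = 792/125 kN
  M_A = Pab²/L² = 18·(24/5)·(16/5)²/8² = 1728/125 kN·m
  R_B = Pa²(a+3b)/L³ = 18·(24/5)²·((24/5)+3·(16/5))/8³ = 1458/125 kN
  M_B = -Pa²b/L² = -18·(24/5)²·(16/5)/8² = -2592/125 kN·m
Superposition: R_A = 6393/500 kN, M_A = 10609/375 kN·m, R_B = 20607/500 kN, M_B = -6617/125 kN·m

R_A = 6393/500 kN, M_A = 10609/375 kN·m, R_B = 20607/500 kN, M_B = -6617/125 kN·m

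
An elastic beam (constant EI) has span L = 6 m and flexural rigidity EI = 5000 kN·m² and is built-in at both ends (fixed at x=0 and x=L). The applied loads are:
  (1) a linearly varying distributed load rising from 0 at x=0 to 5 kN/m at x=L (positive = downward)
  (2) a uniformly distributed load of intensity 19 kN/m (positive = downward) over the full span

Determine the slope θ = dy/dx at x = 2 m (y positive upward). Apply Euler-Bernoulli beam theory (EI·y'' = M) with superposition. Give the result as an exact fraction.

θ(2) = -13/2250 rad

Load 1 — triangular load w₀=5 kN/m (0→w₀ over full span):
  θ_1 = -w₀(2x(L-x)(L-2x)(x+2L)+x²(L-x)²)/(120LEI) = -5·(2·2·(6-2)·(6-2·2)·(2+2·6)+2²·(6-2)²)/(120·6·5000) = -4/5625 rad
Load 2 — uniform load w=19 kN/m over full span:
  θ_2 = -wx(L-x)(L-2x)/(12EI) = -19·2·(6-2)·(6-2·2)/(12·5000) = -19/3750 rad
Superposition: θ = Σ θ_i = -13/2250 rad ≈ -0.005778 rad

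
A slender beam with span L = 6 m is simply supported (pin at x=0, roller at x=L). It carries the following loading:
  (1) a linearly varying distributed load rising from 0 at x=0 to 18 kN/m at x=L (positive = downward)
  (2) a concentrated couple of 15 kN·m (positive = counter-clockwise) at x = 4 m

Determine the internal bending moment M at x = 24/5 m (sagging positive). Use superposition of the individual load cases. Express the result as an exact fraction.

Load 1 — triangular load w₀=18 kN/m (0→w₀ over full span):
  M_1 = w₀Lx/6 - w₀x³/(6L) = 18·6·(24/5)/6 - 18·(24/5)³/(6·6) = 3888/125 kN·m
Load 2 — applied couple M₀=15 kN·m at a=4 m (b=L-a=2):
  M_2 = M₀x/L - M₀  [x>a] = 15·(24/5)/6 - 15 = -3 kN·m
Superposition: M = Σ M_i = 3513/125 kN·m ≈ 28.104000 kN·m

M(24/5) = 3513/125 kN·m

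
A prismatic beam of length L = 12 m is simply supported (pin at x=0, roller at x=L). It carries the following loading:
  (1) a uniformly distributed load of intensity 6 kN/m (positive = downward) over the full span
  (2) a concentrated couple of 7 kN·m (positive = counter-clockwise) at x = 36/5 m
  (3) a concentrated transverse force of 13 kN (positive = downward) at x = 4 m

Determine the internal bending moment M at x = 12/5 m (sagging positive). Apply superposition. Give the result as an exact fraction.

Load 1 — uniform load w=6 kN/m over full span:
  M_1 = wx(L-x)/2 = 6·(12/5)·(12-(12/5))/2 = 1728/25 kN·m
Load 2 — applied couple M₀=7 kN·m at a=36/5 m (b=L-a=24/5):
  M_2 = M₀x/L  [x≤a] = 7·(12/5)/12 = 7/5 kN·m
Load 3 — point force P=13 kN at a=4 m (b=L-a=8):
  M_3 = Pbx/L  [x≤a] = 13·8·(12/5)/12 = 104/5 kN·m
Superposition: M = Σ M_i = 2283/25 kN·m ≈ 91.320000 kN·m

M(12/5) = 2283/25 kN·m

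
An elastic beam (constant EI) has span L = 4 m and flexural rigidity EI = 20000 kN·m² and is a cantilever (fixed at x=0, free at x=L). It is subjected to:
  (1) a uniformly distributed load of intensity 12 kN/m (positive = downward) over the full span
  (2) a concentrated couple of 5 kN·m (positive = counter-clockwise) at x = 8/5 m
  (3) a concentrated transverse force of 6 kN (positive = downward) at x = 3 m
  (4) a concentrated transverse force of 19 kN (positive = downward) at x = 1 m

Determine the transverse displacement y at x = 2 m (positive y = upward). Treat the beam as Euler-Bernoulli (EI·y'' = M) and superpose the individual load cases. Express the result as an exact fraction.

Load 1 — uniform load w=12 kN/m over full span:
  y_1 = -wx²(x²-4Lx+6L²)/(24EI) = -12·2²·(2²-4·4·2+6·4²)/(24·20000) = -17/2500 m
Load 2 — applied couple M₀=5 kN·m at a=8/5 m (b=L-a=12/5):
  y_2 = M₀a(2x-a)/(2EI)  [x>a] = 5·(8/5)·(2·2-(8/5))/(2·20000) = 3/6250 m
Load 3 — point force P=6 kN at a=3 m (b=L-a=1):
  y_3 = -Px²(3a-x)/(6EI)  [x≤a] = -6·2²·(3·3-2)/(6·20000) = -7/5000 m
Load 4 — point force P=19 kN at a=1 m (b=L-a=3):
  y_4 = -Pa²(3x-a)/(6EI)  [x>a] = -19·1²·(3·2-1)/(6·20000) = -19/24000 m
Superposition: y = Σ y_i = -5107/600000 m ≈ -0.008512 m

y(2) = -5107/600000 m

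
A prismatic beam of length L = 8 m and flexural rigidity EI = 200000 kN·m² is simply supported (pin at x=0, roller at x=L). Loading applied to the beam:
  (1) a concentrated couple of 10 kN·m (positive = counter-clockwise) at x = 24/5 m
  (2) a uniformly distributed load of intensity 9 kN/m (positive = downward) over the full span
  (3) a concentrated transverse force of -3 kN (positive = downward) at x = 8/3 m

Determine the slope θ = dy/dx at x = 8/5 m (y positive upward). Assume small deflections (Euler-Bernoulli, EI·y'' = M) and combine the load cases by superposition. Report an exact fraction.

θ(8/5) = -31241/42187500 rad

Load 1 — applied couple M₀=10 kN·m at a=24/5 m (b=L-a=16/5):
  θ_1 = (M₀x²/(2L)+C₁)/EI  [x≤a] with C₁=M₀(3b²-L²)/(6L)=-104/15 = (10·(8/5)²/(2·8)+(-104/15))/200000 = -1/37500 rad
Load 2 — uniform load w=9 kN/m over full span:
  θ_2 = -w(L³-6Lx²+4x³)/(24EI) = -9·(8³-6·8·(8/5)²+4·(8/5)³)/(24·200000) = -297/390625 rad
Load 3 — point force P=-3 kN at a=8/3 m (b=L-a=16/3):
  θ_3 = -Pb(L²-b²-3x²)/(6LEI)  [x≤a] = -(-3)·(16/3)·(8²-(16/3)²-3·(8/5)²)/(6·8·200000) = 98/2109375 rad
Superposition: θ = Σ θ_i = -31241/42187500 rad ≈ -0.000741 rad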